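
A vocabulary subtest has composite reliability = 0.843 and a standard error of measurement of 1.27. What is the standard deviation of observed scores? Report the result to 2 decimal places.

3.21

SD = SEM / √(1 − r) = 1.27 / √0.157 ≃ 1.27 / 0.396 ≃ 3.205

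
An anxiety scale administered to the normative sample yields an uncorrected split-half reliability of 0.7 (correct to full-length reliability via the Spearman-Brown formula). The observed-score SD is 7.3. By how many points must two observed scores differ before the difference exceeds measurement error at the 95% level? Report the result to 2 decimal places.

r_full = 2·0.7 / (1 + 0.7) ≈ 0.82353
SEM = 7.30000 · √(1 − 0.82353) = 7.30000 · √0.17647 ≈ 7.30000 · 0.42008 ≈ 3.06661
Standard error of the difference = 3.06661·√2 ≈ 4.33685
Smallest detectable difference = 1.96·4.33685 ≈ 8.50022

8.50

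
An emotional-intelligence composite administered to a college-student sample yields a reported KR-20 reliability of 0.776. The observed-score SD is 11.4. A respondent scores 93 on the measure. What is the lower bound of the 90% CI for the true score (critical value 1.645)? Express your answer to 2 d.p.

84.12

SEM = 11.400 × √(1 − 0.776) = 11.400 × √0.224 ≈ 11.400 × 0.473 ≈ 5.395
Half-width = 1.645×5.395 ≈ 8.876
Lower bound: 93 − 8.876 = 84.124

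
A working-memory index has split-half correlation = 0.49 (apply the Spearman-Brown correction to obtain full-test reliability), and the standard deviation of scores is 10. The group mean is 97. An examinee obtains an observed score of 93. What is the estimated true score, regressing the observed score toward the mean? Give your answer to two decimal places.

Full-length reliability (Spearman-Brown) = 2(0.49)/(1+0.49) ≈ 0.658
Estimated true score = 0.658·93 + (1 − 0.658)·97 ≈ 94.369

94.37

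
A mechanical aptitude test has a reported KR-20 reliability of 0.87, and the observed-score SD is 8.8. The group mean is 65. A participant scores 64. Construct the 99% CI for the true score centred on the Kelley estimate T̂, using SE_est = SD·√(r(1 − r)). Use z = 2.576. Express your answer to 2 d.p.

T̂ = r·X + (1 − r)·M = 0.8700*64 + 0.1300*65 = 55.6800 + 8.4500 ≈ 64.1300
SE_est = 8.8000·√[r(1 − r)] ≈ 2.9595
CI = 64.1300 ± 2.576 * 2.9595 → [56.5064, 71.7536]

[56.51, 71.75]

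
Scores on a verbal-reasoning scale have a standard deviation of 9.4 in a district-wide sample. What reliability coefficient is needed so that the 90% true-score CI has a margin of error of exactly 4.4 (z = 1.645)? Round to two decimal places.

Required SEM = 4.4 / 1.645 ≃ 2.67477
r = 1 − (SEM / SD)² = 1 − (2.67477 / 9.4)² ≃ 1 − 0.08097 ≃ 0.91903

0.92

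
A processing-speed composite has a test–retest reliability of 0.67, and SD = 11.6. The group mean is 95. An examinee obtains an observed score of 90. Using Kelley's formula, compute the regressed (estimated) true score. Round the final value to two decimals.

T̂ = r·X + (1 − r)·M = 0.6700×90 + 0.3300×95 = 60.3000 + 31.3500 ≃ 91.6500

91.65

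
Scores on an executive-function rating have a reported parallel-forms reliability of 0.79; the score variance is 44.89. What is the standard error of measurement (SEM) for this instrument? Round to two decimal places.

3.07

SD = √44.89 = 6.70000
SEM = 6.70000 · √(1 − 0.79000) = 6.70000 · √0.21000 ≈ 6.70000 · 0.45826 ≈ 3.07033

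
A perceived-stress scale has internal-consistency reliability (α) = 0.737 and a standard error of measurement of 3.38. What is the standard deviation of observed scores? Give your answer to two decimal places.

σ = SEM·(1 − r)^(−1/2) ≈ 3.38×1.9499 ≈ 6.5908

6.59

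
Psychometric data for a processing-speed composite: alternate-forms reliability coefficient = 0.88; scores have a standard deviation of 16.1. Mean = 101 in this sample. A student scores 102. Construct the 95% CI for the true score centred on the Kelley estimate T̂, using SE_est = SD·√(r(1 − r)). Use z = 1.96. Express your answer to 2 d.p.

[91.63, 112.13]

T̂ = 0.8800(102) + 0.1200(101) ≃ 101.8800
SE_est = SD × √(r(1 − r)) = 16.1000 × √0.1056 ≃ 16.1000 × 0.3250 ≃ 5.2319
CI = 101.8800 ± 1.96 × 5.2319 → [91.6255, 112.1345]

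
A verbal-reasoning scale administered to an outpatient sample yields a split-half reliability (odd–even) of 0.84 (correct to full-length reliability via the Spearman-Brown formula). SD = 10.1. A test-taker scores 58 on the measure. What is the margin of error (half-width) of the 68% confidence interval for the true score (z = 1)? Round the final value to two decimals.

2.98

Spearman-Brown: r = 2(0.84) / (1 + 0.84) = 1.68000 / 1.84000 ≈ 0.91304
The standard error of measurement is 10.10000*√(1 − 0.91304) ≈ 10.10000*0.29488 ≈ 2.97833.
Margin = 1 * 2.97833 ≈ 2.97833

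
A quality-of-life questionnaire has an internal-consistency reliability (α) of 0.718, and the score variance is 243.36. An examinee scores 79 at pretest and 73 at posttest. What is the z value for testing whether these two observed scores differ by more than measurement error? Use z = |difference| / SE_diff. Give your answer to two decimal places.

0.51

SD = √243.36 = 15.60000
SEM = 15.60000*√(1 − 0.71800) ≈ 8.28417
Standard error of the difference = 8.28417·√2 ≈ 11.71559
z = 6 / 11.71559 ≈ 0.51214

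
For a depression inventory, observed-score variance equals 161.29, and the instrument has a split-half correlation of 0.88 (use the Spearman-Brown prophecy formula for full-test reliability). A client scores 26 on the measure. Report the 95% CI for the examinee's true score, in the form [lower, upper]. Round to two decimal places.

SD = √161.29 = 12.7000
Full-length reliability (Spearman-Brown) = 2(0.88)/(1+0.88) ≃ 0.9362
SEM = 12.7000×√(1 − 0.9362) ≃ 3.2086
1.96 × SEM ≃ 6.2889
CI = 26 ± 6.2889 → [19.7111, 32.2889]

[19.71, 32.29]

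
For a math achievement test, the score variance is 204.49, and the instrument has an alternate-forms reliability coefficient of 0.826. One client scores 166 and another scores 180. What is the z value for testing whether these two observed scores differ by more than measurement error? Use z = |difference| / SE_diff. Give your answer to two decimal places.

SD = √204.49 = 14.30000
SEM = 14.30000 * √(1 − 0.82600) = 14.30000 * √0.17400 ≈ 14.30000 * 0.41713 ≈ 5.96500
SE_diff = SEM * √2 ≈ 5.96500 * 1.41421 ≈ 8.43579
z = 14 / 8.43579 ≈ 1.65960

1.66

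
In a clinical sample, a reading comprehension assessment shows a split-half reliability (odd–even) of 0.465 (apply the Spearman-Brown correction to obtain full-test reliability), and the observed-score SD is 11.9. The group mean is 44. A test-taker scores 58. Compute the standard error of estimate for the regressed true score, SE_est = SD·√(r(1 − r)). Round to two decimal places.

r_full = 2·0.465 / (1 + 0.465) ≈ 0.635
SE_est = SD · √(r(1 − r)) = 11.900 · √0.232 ≈ 11.900 · 0.481 ≈ 5.730

5.73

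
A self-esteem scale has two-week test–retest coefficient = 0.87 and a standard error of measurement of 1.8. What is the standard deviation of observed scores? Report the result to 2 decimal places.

SD = 1.8 / √(1 − 0.87) ≈ 4.9923

4.99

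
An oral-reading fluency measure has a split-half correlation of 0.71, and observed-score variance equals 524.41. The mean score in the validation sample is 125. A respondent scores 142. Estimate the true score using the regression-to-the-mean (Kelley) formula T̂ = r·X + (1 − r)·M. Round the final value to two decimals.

139.12

r_full = 2·0.71 / (1 + 0.71) ≈ 0.8304
Estimated true score = 0.8304·142 + (1 − 0.8304)·125 ≈ 139.1170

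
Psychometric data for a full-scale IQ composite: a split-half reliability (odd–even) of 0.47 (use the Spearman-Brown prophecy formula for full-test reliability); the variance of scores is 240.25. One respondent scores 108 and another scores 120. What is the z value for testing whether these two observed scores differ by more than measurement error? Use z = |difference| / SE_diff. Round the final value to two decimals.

0.91

σ = 240.25^(1/2) = 15.50000
r_full = 2·0.47 / (1 + 0.47) ≈ 0.63946
SEM = 15.50000 * √(1 − 0.63946) = 15.50000 * √0.36054 ≈ 15.50000 * 0.60045 ≈ 9.30703
SE_diff = √2 * SEM ≈ 13.16212
z = 12 / 13.16212 ≈ 0.91171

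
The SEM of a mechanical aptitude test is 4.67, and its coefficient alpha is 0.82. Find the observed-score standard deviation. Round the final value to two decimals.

σ = SEM·(1 − r)^(−1/2) ≈ 4.67×2.357 ≈ 11.007

11.01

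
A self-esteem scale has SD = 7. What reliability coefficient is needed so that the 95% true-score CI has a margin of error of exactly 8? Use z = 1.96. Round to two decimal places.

SEM needed = half-width / z = 8/1.96 ≈ 4.08163
r = 1 − (SEM / SD)² = 1 − (4.08163 / 7)² ≈ 1 − 0.33999 ≈ 0.66001

0.66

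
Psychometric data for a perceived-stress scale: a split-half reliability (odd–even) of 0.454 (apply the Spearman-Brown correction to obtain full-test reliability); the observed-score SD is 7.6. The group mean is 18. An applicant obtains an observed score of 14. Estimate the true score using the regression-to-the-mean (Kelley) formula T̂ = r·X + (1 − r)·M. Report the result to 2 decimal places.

15.50

r_full = 2·0.454 / (1 + 0.454) ≈ 0.6245
T̂ = 0.6245(14) + 0.3755(18) ≈ 15.5021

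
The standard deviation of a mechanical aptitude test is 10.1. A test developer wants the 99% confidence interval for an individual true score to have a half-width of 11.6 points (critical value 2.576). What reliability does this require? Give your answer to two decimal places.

Required SEM = 11.6 / 2.576 ≈ 4.50311
r = 1 − (4.50311/10.1)² ≈ 1 − 0.19878 ≈ 0.80122

0.80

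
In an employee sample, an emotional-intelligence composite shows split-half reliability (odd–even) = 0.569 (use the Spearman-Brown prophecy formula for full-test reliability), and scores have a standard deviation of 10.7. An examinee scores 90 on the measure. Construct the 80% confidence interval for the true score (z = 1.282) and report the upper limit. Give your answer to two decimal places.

97.19

r_full = 2·0.569 / (1 + 0.569) ≈ 0.7253
SEM = 10.7000 · √(1 − 0.7253) = 10.7000 · √0.2747 ≈ 10.7000 · 0.5241 ≈ 5.6080
Half-width = 1.282·5.6080 ≈ 7.1895
Upper bound: 90 + 7.1895 = 97.1895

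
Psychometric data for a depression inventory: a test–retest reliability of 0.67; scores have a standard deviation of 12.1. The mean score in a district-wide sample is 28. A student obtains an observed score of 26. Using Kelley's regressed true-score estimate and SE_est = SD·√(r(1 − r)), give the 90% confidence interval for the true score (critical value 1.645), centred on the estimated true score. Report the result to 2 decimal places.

[17.30, 36.02]

Estimated true score = 0.67000*26 + (1 − 0.67000)*28 ≃ 26.66000
SE_est = SD * √(r(1 − r)) = 12.10000 * √0.22110 ≃ 12.10000 * 0.47021 ≃ 5.68957
90% CI: 26.66000 ± 9.35935 ≃ (17.30065, 36.01935)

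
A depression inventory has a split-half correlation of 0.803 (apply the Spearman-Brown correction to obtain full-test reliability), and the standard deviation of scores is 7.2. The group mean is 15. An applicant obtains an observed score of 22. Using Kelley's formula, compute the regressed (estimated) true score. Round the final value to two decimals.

r_full = 2·0.803 / (1 + 0.803) ≈ 0.891
T̂ = r·X + (1 − r)·M = 0.891·22 + 0.109·15 ≈ 19.596 + 1.639 ≈ 21.235

21.24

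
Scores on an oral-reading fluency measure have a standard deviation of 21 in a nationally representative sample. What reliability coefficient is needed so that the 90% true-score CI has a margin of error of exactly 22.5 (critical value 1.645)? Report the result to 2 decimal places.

Required SEM = 22.5 / 1.645 ≈ 13.678
r = 1 − (SEM / SD)² = 1 − (13.678 / 21)² ≈ 1 − 0.424 ≈ 0.576

0.58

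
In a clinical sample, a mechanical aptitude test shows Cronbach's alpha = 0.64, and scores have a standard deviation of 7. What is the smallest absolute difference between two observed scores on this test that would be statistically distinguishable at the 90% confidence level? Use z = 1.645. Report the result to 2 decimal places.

SEM = 7.000 × √(1 − 0.640) = 7.000 × √0.360 ≈ 7.000 × 0.600 ≈ 4.200
Standard error of the difference = 4.200·√2 ≈ 5.940
Smallest detectable difference = 1.645×5.940 ≈ 9.771

9.77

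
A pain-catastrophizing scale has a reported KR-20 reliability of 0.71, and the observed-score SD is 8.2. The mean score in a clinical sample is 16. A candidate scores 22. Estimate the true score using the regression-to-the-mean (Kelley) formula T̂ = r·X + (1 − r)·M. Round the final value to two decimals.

20.26

T̂ = r·X + (1 − r)·M = 0.710×22 + 0.290×16 = 15.620 + 4.640 ≈ 20.260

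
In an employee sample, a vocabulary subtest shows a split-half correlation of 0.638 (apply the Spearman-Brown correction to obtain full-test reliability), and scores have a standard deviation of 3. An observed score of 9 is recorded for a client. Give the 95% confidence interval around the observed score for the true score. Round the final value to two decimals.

[6.24, 11.76]

Spearman-Brown: r = 2(0.638) / (1 + 0.638) = 1.2760 / 1.6380 ≈ 0.7790
SEM = 3.0000 × √(1 − 0.7790) = 3.0000 × √0.2210 ≈ 3.0000 × 0.4701 ≈ 1.4103
1.96 × SEM ≈ 2.7642
95% CI: 9 ± 2.7642 = [6.2358, 11.7642]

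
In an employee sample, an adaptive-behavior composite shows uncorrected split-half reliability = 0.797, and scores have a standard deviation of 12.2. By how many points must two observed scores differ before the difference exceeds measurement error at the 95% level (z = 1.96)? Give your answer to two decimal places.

11.37

Full-length reliability (Spearman-Brown) = 2(0.797)/(1+0.797) ≈ 0.8870
SEM = 12.2000 * √(1 − 0.8870) = 12.2000 * √0.1130 ≈ 12.2000 * 0.3361 ≈ 4.1005
SE_diff = √2 * SEM ≈ 5.7989
Smallest detectable difference = 1.96*5.7989 ≈ 11.3659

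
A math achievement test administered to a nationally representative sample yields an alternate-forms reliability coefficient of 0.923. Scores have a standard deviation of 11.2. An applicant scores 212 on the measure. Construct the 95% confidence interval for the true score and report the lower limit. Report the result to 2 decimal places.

The standard error of measurement is 11.2000·√(1 − 0.9230) ≈ 11.2000·0.2775 ≈ 3.1079.
Half-width = 1.96·3.1079 ≈ 6.0914
Lower bound: 212 − 6.0914 = 205.9086

205.91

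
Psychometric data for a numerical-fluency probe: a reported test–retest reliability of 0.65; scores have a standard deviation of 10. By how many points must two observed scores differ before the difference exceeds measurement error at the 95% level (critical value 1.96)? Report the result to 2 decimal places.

SEM = 10.000 · √(1 − 0.650) = 10.000 · √0.350 ≈ 10.000 · 0.592 ≈ 5.916
Standard error of the difference = 5.916·√2 ≈ 8.367
Minimum reliable difference = 1.96 · SE_diff ≈ 1.96 · 8.367 ≈ 16.399

16.40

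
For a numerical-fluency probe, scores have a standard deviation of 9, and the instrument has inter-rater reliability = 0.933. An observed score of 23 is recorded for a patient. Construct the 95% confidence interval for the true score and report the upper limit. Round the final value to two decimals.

27.57

SEM = 9.000 × √(1 − 0.933) = 9.000 × √0.067 ≈ 9.000 × 0.259 ≈ 2.330
1.96 × SEM ≈ 4.566
Upper bound: 23 + 4.566 = 27.566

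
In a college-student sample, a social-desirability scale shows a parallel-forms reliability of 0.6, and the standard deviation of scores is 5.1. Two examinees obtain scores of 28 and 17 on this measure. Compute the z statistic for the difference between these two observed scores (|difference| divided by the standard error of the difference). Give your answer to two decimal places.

2.41

SEM = 5.1000×√(1 − 0.6000) ≈ 3.2255
SE_diff = SEM × √2 ≈ 3.2255 × 1.4142 ≈ 4.5616
z = |28 − 17| / 4.5616 = 11 / 4.5616 ≈ 2.4114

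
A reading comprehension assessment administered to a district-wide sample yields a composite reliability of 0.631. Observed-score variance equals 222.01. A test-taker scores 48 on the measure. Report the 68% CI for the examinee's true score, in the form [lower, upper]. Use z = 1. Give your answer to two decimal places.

SD = √222.01 = 14.9000
The standard error of measurement is 14.9000×√(1 − 0.6310) ≈ 14.9000×0.6075 ≈ 9.0511.
Margin = 1 × 9.0511 ≈ 9.0511
CI = 48 ± 9.0511 → [38.9489, 57.0511]

[38.95, 57.05]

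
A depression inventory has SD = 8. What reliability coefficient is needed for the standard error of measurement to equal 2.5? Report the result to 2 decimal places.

0.90

Required reliability = 1 − (SEM/SD)² = 1 − 0.098 ≃ 0.902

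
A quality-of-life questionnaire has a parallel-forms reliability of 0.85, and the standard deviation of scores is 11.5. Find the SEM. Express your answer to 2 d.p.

The standard error of measurement is 11.50000×√(1 − 0.85000) ≈ 11.50000×0.38730 ≈ 4.45393.

4.45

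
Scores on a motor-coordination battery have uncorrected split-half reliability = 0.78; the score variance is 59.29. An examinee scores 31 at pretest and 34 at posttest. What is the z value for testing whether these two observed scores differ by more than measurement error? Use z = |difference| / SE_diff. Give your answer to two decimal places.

SD = √59.29 = 7.7000
Full-length reliability (Spearman-Brown) = 2(0.78)/(1+0.78) ≃ 0.8764
SEM = 7.7000 * √(1 − 0.8764) = 7.7000 * √0.1236 ≃ 7.7000 * 0.3516 ≃ 2.7070
SE_diff = SEM * √2 ≃ 2.7070 * 1.4142 ≃ 3.8283
z = |31 − 34| / 3.8283 = 3 / 3.8283 ≃ 0.7836

0.78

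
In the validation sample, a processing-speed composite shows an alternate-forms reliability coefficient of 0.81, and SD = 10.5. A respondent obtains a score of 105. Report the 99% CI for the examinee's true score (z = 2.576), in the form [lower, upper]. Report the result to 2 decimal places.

The standard error of measurement is 10.500*√(1 − 0.810) ≈ 10.500*0.436 ≈ 4.577.
Margin = 2.576 * 4.577 ≈ 11.790
Interval: (93.210, 116.790)

[93.21, 116.79]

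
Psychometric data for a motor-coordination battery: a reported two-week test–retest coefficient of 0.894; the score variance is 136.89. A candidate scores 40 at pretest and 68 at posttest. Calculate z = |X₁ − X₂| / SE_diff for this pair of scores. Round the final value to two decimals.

5.20

SD = √136.89 = 11.7000
The standard error of measurement is 11.7000·√(1 − 0.8940) ≈ 11.7000·0.3256 ≈ 3.8092.
SE_diff = SEM · √2 ≈ 3.8092 · 1.4142 ≈ 5.3871
z = |40 − 68| / 5.3871 = 28 / 5.3871 ≈ 5.1976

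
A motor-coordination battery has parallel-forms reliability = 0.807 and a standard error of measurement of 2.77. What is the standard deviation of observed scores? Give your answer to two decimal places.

6.31

SD = SEM / √(1 − r) = 2.77 / √0.19300 ≃ 2.77 / 0.43932 ≃ 6.30523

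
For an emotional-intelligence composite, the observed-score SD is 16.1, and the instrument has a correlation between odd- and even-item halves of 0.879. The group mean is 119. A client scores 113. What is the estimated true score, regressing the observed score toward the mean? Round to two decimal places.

Spearman-Brown: r = 2(0.879) / (1 + 0.879) = 1.7580 / 1.8790 ≈ 0.9356
T̂ = 0.9356(113) + 0.0644(119) ≈ 113.3864

113.39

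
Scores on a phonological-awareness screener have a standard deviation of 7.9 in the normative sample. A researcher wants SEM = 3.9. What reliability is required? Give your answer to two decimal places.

Required reliability = 1 − (SEM/SD)² = 1 − 0.244 ≈ 0.756

0.76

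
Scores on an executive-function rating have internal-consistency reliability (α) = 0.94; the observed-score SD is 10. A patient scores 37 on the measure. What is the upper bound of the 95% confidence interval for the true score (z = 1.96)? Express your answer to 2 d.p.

41.80

The standard error of measurement is 10.0000·√(1 − 0.9400) ≈ 10.0000·0.2449 ≈ 2.4495.
Half-width = 1.96·2.4495 ≈ 4.8010
Upper bound: 37 + 4.8010 = 41.8010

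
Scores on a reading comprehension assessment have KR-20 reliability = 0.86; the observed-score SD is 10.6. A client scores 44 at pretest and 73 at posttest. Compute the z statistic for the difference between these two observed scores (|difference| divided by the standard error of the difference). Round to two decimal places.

5.17

SEM = 10.6000 · √(1 − 0.8600) = 10.6000 · √0.1400 ≈ 10.6000 · 0.3742 ≈ 3.9662
SE_diff = √2 · SEM ≈ 5.6090
z = 29 / 5.6090 ≈ 5.1703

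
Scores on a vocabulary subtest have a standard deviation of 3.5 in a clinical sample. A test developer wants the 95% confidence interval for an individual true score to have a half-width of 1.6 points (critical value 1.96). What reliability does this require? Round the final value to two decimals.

SEM needed = half-width / z = 1.6/1.96 ≈ 0.81633
Required reliability = 1 − (SEM/SD)² = 1 − 0.05440 ≈ 0.94560

0.95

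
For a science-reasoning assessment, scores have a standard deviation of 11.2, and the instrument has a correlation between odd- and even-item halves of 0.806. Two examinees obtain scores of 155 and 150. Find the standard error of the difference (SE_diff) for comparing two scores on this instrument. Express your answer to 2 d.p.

5.19

r_full = 2·0.806 / (1 + 0.806) ≈ 0.89258
SEM = 11.20000×√(1 − 0.89258) ≈ 3.67079
SE_diff = √2 × SEM ≈ 5.19129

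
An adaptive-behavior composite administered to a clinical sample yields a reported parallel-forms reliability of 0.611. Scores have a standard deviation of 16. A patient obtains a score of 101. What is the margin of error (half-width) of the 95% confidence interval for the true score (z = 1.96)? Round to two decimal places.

19.56

SEM = 16.0000×√(1 − 0.6110) ≈ 9.9792
1.96 × SEM ≈ 19.5592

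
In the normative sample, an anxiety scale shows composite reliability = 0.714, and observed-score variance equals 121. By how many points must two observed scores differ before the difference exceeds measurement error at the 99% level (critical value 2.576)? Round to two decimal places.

σ = 121^(1/2) = 11.000
SEM = 11.000·√(1 − 0.714) ≈ 5.883
Standard error of the difference = 5.883·√2 ≈ 8.319
Smallest detectable difference = 2.576·8.319 ≈ 21.431

21.43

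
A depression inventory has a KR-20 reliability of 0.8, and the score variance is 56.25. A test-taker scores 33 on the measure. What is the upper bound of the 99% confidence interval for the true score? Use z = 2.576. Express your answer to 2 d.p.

41.64

SD = √56.25 ≈ 7.5000
SEM = 7.5000*√(1 − 0.8000) ≈ 3.3541
2.576 * SEM ≈ 8.6402
Upper limit = 33 + 8.6402 ≈ 41.6402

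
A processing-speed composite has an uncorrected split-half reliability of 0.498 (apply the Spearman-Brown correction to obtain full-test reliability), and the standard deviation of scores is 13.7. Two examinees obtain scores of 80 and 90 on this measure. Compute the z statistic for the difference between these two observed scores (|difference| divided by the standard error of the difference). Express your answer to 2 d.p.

Spearman-Brown: r = 2(0.498) / (1 + 0.498) = 0.9960 / 1.4980 ≈ 0.6649
SEM = 13.7000 × √(1 − 0.6649) = 13.7000 × √0.3351 ≈ 13.7000 × 0.5789 ≈ 7.9308
SE_diff = √2 × SEM ≈ 11.2158
z = |80 − 90| / 11.2158 = 10 / 11.2158 ≈ 0.8916

0.89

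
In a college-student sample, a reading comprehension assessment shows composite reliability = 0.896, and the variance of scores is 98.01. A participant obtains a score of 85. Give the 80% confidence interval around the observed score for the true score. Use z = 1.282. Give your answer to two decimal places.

[80.91, 89.09]

SD = √98.01 ≈ 9.900
SEM = 9.900 * √(1 − 0.896) = 9.900 * √0.104 ≈ 9.900 * 0.322 ≈ 3.193
1.282 * SEM ≈ 4.093
Interval: (80.907, 89.093)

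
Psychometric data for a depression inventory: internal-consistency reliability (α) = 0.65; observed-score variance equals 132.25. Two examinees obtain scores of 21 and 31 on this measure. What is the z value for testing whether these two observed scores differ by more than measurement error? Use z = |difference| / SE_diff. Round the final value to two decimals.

SD = √132.25 ≈ 11.50000
SEM = 11.50000*√(1 − 0.65000) ≈ 6.80349
SE_diff = √2 * SEM ≈ 9.62159
z = 10 / 9.62159 ≈ 1.03933

1.04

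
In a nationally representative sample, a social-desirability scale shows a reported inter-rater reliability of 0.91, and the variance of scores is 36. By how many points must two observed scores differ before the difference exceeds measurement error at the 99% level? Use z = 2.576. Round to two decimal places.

σ = 36^(1/2) = 6.0000
SEM = 6.0000*√(1 − 0.9100) ≈ 1.8000
Standard error of the difference = 1.8000·√2 ≈ 2.5456
Smallest detectable difference = 2.576*2.5456 ≈ 6.5574

6.56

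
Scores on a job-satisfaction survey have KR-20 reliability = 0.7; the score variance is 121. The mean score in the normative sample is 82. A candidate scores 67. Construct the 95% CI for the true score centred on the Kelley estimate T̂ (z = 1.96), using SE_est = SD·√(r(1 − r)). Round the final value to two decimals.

[61.62, 81.38]

σ = 121^(1/2) = 11.000
T̂ = 0.700(67) + 0.300(82) ≈ 71.500
SE_est = SD × √(r(1 − r)) = 11.000 × √0.210 ≈ 11.000 × 0.458 ≈ 5.041
95% CI: 71.500 ± 9.880 ≈ (61.620, 81.380)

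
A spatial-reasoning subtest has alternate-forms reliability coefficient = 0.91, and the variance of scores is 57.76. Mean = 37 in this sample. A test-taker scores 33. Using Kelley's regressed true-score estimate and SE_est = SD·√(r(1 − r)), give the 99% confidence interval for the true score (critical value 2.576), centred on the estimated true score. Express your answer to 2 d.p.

[27.76, 38.96]

SD = √57.76 = 7.60000
Estimated true score = 0.91000·33 + (1 − 0.91000)·37 ≈ 33.36000
SE_est = SD · √(r(1 − r)) = 7.60000 · √0.08190 ≈ 7.60000 · 0.28618 ≈ 2.17498
99% CI: 33.36000 ± 5.60275 ≈ (27.75725, 38.96275)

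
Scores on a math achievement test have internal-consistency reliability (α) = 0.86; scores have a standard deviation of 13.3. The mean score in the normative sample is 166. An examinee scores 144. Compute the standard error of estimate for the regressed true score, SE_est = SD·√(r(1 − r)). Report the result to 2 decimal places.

4.61

SE_est = SD * √(r(1 − r)) = 13.30000 * √0.12040 ≈ 13.30000 * 0.34699 ≈ 4.61493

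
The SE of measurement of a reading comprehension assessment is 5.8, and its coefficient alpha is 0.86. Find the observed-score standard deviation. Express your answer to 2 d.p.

σ = SEM·(1 − r)^(−1/2) ≈ 5.8·2.673 ≈ 15.501

15.50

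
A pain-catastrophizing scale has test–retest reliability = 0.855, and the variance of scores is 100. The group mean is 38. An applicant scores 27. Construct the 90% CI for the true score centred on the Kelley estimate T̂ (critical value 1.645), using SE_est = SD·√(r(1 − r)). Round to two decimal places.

[22.80, 34.39]

σ = 100^(1/2) = 10.0000
T̂ = r·X + (1 − r)·M = 0.8550×27 + 0.1450×38 = 23.0850 + 5.5100 ≃ 28.5950
SE_est = SD × √(r(1 − r)) = 10.0000 × √0.1240 ≃ 10.0000 × 0.3521 ≃ 3.5210
90% CI: 28.5950 ± 5.7921 ≃ (22.8029, 34.3871)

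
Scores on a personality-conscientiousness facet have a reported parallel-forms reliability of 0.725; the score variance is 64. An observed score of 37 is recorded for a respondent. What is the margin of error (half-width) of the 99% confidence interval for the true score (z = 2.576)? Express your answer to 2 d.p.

SD = √64 ≈ 8.0000
SEM = 8.0000 × √(1 − 0.7250) = 8.0000 × √0.2750 ≈ 8.0000 × 0.5244 ≈ 4.1952
Margin = 2.576 × 4.1952 ≈ 10.8069

10.81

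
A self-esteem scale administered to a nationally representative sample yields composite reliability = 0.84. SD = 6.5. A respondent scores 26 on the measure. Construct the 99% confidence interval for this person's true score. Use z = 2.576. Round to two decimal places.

[19.30, 32.70]

SEM = 6.500 · √(1 − 0.840) = 6.500 · √0.160 ≃ 6.500 · 0.400 ≃ 2.600
Margin = 2.576 · 2.600 ≃ 6.698
CI = 26 ± 6.698 → [19.302, 32.698]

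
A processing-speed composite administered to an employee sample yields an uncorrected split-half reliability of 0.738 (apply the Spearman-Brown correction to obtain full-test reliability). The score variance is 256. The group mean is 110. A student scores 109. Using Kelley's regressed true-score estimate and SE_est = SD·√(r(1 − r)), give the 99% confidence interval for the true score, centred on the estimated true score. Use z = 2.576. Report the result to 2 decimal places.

[94.40, 123.90]

σ = 256^(1/2) = 16.0000
Spearman-Brown: r = 2(0.738) / (1 + 0.738) = 1.4760 / 1.7380 ≈ 0.8493
T̂ = 0.8493(109) + 0.1507(110) ≈ 109.1507
SE_est = 16.0000×√(0.8493×0.1507) ≈ 5.7248
99% CI: 109.1507 ± 14.7472 ≈ (94.4035, 123.8980)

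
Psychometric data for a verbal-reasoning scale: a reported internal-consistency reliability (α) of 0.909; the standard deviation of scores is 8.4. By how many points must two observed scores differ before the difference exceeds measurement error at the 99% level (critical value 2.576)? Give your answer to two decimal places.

The standard error of measurement is 8.400*√(1 − 0.909) ≈ 8.400*0.302 ≈ 2.534.
SE_diff = SEM * √2 ≈ 2.534 * 1.414 ≈ 3.584
Smallest detectable difference = 2.576*3.584 ≈ 9.231

9.23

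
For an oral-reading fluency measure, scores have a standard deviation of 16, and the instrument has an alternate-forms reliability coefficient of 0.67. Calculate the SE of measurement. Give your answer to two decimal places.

SEM = 16.00000 · √(1 − 0.67000) = 16.00000 · √0.33000 ≈ 16.00000 · 0.57446 ≈ 9.19130

9.19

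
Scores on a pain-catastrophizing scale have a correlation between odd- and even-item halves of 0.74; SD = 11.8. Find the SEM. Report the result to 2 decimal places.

Full-length reliability (Spearman-Brown) = 2(0.74)/(1+0.74) ≈ 0.851
SEM = 11.800×√(1 − 0.851) ≈ 4.561

4.56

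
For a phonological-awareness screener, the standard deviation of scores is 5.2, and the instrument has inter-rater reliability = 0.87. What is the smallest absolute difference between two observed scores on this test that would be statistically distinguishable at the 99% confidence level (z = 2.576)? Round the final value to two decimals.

SEM = 5.200·√(1 − 0.870) ≃ 1.875
Standard error of the difference = 1.875·√2 ≃ 2.651
Smallest detectable difference = 2.576·2.651 ≃ 6.830

6.83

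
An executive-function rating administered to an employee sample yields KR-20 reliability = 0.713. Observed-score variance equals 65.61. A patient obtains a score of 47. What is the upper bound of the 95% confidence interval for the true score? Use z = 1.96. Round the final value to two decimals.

SD = √65.61 = 8.1000
SEM = 8.1000 · √(1 − 0.7130) = 8.1000 · √0.2870 ≈ 8.1000 · 0.5357 ≈ 4.3394
Half-width = 1.96·4.3394 ≈ 8.5052
Upper bound: 47 + 8.5052 = 55.5052

55.51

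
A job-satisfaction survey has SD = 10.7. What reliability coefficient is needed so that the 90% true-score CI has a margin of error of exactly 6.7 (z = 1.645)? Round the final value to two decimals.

SEM needed = half-width / z = 6.7/1.645 ≈ 4.073
r = 1 − (4.073/10.7)² ≈ 1 − 0.145 ≈ 0.855

0.86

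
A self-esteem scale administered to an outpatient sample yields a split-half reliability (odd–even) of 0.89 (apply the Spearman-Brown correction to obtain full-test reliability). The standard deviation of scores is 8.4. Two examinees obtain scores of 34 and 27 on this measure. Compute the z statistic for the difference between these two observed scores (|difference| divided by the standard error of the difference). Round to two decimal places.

Spearman-Brown: r = 2(0.89) / (1 + 0.89) = 1.780 / 1.890 ≈ 0.942
SEM = 8.400*√(1 − 0.942) ≈ 2.026
SE_diff = √2 * SEM ≈ 2.866
z = |34 − 27| / 2.866 = 7 / 2.866 ≈ 2.443

2.44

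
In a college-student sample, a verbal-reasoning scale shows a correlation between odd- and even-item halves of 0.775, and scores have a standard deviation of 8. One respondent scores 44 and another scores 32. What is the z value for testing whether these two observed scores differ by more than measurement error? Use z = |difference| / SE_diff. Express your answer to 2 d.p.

r_full = 2·0.775 / (1 + 0.775) ≃ 0.8732
SEM = 8.0000 × √(1 − 0.8732) = 8.0000 × √0.1268 ≃ 8.0000 × 0.3560 ≃ 2.8483
SE_diff = SEM × √2 ≃ 2.8483 × 1.4142 ≃ 4.0281
z = |44 − 32| / 4.0281 = 12 / 4.0281 ≃ 2.9791

2.98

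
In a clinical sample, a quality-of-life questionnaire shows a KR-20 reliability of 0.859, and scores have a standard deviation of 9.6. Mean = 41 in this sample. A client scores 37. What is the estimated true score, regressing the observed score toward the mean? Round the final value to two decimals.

T̂ = r·X + (1 − r)·M = 0.8590×37 + 0.1410×41 = 31.7830 + 5.7810 ≈ 37.5640

37.56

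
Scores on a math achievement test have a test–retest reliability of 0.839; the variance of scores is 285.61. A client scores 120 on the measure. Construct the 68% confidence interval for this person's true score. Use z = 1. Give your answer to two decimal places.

SD = √285.61 = 16.90000
SEM = 16.90000 · √(1 − 0.83900) = 16.90000 · √0.16100 ≈ 16.90000 · 0.40125 ≈ 6.78109
1 · SEM ≈ 6.78109
Interval: (113.21891, 126.78109)

[113.22, 126.78]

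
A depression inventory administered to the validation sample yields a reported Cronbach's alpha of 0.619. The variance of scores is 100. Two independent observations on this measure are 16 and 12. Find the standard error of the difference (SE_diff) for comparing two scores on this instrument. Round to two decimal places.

8.73

SD = √100 = 10.000
SEM = 10.000×√(1 − 0.619) ≃ 6.173
SE_diff = √2 × SEM ≃ 8.729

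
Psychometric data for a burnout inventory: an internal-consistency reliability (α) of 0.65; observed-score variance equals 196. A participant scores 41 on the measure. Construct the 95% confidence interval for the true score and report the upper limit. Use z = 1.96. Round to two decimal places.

σ = 196^(1/2) = 14.000
SEM = 14.000 * √(1 − 0.650) = 14.000 * √0.350 ≈ 14.000 * 0.592 ≈ 8.283
Margin = 1.96 * 8.283 ≈ 16.234
Upper bound: 41 + 16.234 = 57.234

57.23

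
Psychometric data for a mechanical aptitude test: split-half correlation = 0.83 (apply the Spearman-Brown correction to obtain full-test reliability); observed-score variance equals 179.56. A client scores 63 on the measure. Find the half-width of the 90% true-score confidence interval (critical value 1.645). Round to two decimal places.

6.72

SD = √179.56 = 13.4000
r_full = 2·0.83 / (1 + 0.83) ≈ 0.9071
SEM = 13.4000 × √(1 − 0.9071) = 13.4000 × √0.0929 ≈ 13.4000 × 0.3048 ≈ 4.0842
Margin = 1.645 × 4.0842 ≈ 6.7185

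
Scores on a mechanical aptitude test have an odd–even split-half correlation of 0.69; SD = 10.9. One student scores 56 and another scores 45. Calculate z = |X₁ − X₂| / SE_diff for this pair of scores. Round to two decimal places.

1.67

Full-length reliability (Spearman-Brown) = 2(0.69)/(1+0.69) ≈ 0.8166
SEM = 10.9000 · √(1 − 0.8166) = 10.9000 · √0.1834 ≈ 10.9000 · 0.4283 ≈ 4.6684
SE_diff = SEM · √2 ≈ 4.6684 · 1.4142 ≈ 6.6021
z = 11 / 6.6021 ≈ 1.6661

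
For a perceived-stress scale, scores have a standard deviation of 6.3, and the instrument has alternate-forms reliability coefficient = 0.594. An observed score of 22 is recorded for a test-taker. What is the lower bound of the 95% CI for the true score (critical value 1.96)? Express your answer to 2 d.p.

14.13

SEM = 6.3000 * √(1 − 0.5940) = 6.3000 * √0.4060 ≃ 6.3000 * 0.6372 ≃ 4.0142
Margin = 1.96 * 4.0142 ≃ 7.8679
Lower bound: 22 − 7.8679 = 14.1321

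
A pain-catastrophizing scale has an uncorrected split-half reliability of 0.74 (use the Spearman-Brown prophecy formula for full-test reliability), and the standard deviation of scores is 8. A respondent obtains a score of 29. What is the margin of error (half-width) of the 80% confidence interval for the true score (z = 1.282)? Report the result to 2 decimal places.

3.96

Full-length reliability (Spearman-Brown) = 2(0.74)/(1+0.74) ≈ 0.8506
The standard error of measurement is 8.0000×√(1 − 0.8506) ≈ 8.0000×0.3866 ≈ 3.0924.
1.282 × SEM ≈ 3.9645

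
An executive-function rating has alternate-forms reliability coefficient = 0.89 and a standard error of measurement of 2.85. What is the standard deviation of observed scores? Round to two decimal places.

8.59

SD = 2.85 / √(1 − 0.89) ≈ 8.59307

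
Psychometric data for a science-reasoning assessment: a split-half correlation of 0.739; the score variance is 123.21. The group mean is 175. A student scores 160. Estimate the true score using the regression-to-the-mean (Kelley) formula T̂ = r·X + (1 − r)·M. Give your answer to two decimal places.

162.25

Full-length reliability (Spearman-Brown) = 2(0.739)/(1+0.739) ≃ 0.8499
Estimated true score = 0.8499*160 + (1 − 0.8499)*175 ≃ 162.2513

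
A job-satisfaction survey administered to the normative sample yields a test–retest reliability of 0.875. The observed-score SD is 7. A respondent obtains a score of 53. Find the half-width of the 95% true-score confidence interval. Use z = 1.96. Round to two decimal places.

4.85

SEM = 7.000·√(1 − 0.875) ≈ 2.475
1.96 · SEM ≈ 4.851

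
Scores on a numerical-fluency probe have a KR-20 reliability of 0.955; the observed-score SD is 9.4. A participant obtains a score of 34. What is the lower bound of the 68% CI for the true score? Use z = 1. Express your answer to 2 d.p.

32.01

The standard error of measurement is 9.4000*√(1 − 0.9550) ≃ 9.4000*0.2121 ≃ 1.9940.
1 * SEM ≃ 1.9940
Lower bound: 34 − 1.9940 = 32.0060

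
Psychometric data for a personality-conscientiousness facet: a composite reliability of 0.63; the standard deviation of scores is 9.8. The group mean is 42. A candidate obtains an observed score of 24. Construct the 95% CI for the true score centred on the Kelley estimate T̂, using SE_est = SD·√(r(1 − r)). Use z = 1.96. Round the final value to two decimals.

[21.39, 39.93]

Estimated true score = 0.63000×24 + (1 − 0.63000)×42 ≈ 30.66000
SE_est = SD × √(r(1 − r)) = 9.80000 × √0.23310 ≈ 9.80000 × 0.48280 ≈ 4.73148
CI = 30.66000 ± 1.96 × 4.73148 → [21.38629, 39.93371]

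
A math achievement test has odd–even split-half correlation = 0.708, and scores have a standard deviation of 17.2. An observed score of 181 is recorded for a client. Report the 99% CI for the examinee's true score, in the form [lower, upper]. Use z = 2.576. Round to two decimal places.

r_full = 2·0.708 / (1 + 0.708) ≈ 0.8290
SEM = 17.2000 × √(1 − 0.8290) = 17.2000 × √0.1710 ≈ 17.2000 × 0.4135 ≈ 7.1117
Margin = 2.576 × 7.1117 ≈ 18.3198
Interval: (162.6802, 199.3198)

[162.68, 199.32]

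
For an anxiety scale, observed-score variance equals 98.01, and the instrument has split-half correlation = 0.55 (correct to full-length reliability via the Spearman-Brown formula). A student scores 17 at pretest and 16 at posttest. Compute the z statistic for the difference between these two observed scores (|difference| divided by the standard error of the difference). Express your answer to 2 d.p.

0.13

SD = √98.01 = 9.90000
r_full = 2·0.55 / (1 + 0.55) ≃ 0.70968
SEM = 9.90000 · √(1 − 0.70968) = 9.90000 · √0.29032 ≃ 9.90000 · 0.53882 ≃ 5.33428
Standard error of the difference = 5.33428·√2 ≃ 7.54381
z = 1 / 7.54381 ≃ 0.13256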